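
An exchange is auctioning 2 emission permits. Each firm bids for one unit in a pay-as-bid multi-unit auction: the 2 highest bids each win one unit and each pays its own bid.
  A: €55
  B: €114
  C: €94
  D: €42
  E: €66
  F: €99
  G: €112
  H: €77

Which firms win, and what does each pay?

Sorting: 114 (B), 112 (G), 99 (F), 94 (C), …
Winners (2 units): B, G.
Each winner pays its own bid: B €114, G €112.

B €114, G €112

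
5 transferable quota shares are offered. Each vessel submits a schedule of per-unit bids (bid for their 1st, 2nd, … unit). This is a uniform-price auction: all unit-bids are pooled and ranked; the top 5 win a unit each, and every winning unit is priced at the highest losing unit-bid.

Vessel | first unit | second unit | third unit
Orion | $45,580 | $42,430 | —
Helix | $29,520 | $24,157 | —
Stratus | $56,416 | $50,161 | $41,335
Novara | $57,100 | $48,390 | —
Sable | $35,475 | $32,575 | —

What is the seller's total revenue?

Total revenue: $212,150

Merging the schedules and taking the best 5: 57,100 (Novara-1), 56,416 (Stratus-1), 50,161 (Stratus-2), 48,390 (Novara-2), 45,580 (Orion-1)
First bid not allocated: $42,430.
Allocation: Novara 2, Orion 1, Stratus 2. Every unit priced at $42,430.
Revenue = 5 × 42,430 = $212,150.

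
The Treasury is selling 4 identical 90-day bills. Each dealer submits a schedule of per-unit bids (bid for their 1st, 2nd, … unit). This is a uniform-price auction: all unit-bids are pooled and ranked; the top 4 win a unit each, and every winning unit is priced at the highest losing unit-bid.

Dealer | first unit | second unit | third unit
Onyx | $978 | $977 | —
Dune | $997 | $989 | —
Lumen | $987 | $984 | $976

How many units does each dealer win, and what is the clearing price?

Pooled unit-bids ranked (top 4): 997 (Dune-1), 989 (Dune-2), 987 (Lumen-1), 984 (Lumen-2)
First bid not allocated: $978.
Allocation: Dune 2, Lumen 2.

Dune 2, Lumen 2; clearing price $978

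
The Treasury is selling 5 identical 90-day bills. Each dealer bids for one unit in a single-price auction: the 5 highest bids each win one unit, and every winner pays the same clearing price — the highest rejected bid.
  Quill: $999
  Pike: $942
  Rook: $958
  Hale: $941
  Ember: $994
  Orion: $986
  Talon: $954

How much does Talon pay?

Talon pays $942

Ordering the bids: 999 (Quill), 994 (Ember), 986 (Orion), 958 (Rook), 954 (Talon), 942 (Pike), 941 (Hale)
Winners (5 units): Quill, Ember, Orion, Rook, Talon.
Highest unsuccessful bid: $942 → clearing price.
Talon wins → pays $942.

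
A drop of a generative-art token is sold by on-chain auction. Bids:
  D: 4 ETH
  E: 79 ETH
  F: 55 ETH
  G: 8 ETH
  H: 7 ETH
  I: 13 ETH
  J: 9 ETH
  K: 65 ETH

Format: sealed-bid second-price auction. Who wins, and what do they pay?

E pays 65 ETH

Sealed-bid second-price auction: the highest bidder wins and pays the second-highest bid.
Bids ranked: 79 (E) > 65 (K) > 55 (F) > 13 (I) > 9 (J) > 8 (G) > …
E wins with the highest bid; price is set by the runner-up at 65 ETH.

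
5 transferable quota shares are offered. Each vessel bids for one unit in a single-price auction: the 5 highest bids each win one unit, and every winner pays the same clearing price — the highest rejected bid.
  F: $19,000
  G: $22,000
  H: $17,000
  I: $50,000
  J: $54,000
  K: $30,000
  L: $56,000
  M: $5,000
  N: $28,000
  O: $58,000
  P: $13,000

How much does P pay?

P pays $0

Ordering the bids: 58,000 (O), 56,000 (L), 54,000 (J), 50,000 (I), 30,000 (K), 28,000 (N), 22,000 (G), …
Top 5: O, L, J, I, K.
First losing bid is N's $28,000, which sets the uniform price.
P does not win → pays $0.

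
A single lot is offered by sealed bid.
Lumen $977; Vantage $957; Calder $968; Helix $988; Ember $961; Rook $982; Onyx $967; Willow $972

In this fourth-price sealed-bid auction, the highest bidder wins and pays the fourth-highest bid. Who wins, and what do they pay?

Bids in order: 988 (Helix) > 982 (Rook) > 977 (Lumen) > 972 (Willow) > 968 (Calder) > 967 (Onyx) > …
Helix wins; payment is bid #4 in the ranking = $972.

Helix pays $972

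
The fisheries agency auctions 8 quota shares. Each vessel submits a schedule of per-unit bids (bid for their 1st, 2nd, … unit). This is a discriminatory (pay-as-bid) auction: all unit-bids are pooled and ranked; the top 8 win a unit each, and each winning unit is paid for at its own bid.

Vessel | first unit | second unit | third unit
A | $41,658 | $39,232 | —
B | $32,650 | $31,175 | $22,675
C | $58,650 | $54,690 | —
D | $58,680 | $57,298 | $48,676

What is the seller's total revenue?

Total revenue: $391,534

Merging the schedules and taking the best 8: 58,680 (D-1), 58,650 (C-1), 57,298 (D-2), 54,690 (C-2), 48,676 (D-3), 41,658 (A-1), 39,232 (A-2), 32,650 (B-1)
Next rejected bid: $31,175 (not a price — pay-as-bid).
Each winning unit pays its own bid.
Revenue = 58,680 + 58,650 + 57,298 + 54,690 + 48,676 + 41,658 + 39,232 + 32,650 = $391,534.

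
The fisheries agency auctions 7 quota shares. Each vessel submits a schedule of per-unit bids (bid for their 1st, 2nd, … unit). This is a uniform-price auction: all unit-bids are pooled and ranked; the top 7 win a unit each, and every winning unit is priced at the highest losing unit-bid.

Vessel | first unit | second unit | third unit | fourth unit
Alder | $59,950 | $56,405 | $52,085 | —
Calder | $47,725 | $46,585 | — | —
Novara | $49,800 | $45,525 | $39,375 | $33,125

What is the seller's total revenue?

Total revenue: $275,625

Pooled unit-bids ranked (top 7): 59,950 (Alder-1), 56,405 (Alder-2), 52,085 (Alder-3), 49,800 (Novara-1), 47,725 (Calder-1), 46,585 (Calder-2), 45,525 (Novara-2)
Highest rejected unit-bid = $39,375.
Allocation: Alder 3, Calder 2, Novara 2. Every unit priced at $39,375.
Revenue = 7 × 39,375 = $275,625.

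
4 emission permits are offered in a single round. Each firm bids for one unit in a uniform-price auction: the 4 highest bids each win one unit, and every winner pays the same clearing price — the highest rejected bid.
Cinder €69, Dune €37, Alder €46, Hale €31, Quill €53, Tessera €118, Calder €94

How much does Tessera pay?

Ordering the bids: 118 (Tessera), 94 (Calder), 69 (Cinder), 53 (Quill), 46 (Alder), 37 (Dune), …
Winners (4 units): Tessera, Calder, Cinder, Quill.
Highest unsuccessful bid: €46 → clearing price.
Tessera wins → pays €46.

Tessera pays €46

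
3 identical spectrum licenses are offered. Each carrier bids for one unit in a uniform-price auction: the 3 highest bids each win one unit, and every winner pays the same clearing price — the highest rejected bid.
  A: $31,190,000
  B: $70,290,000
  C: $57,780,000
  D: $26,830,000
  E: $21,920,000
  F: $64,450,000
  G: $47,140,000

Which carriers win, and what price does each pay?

Bids ranked high→low: 70,290,000 (B), 64,450,000 (F), 57,780,000 (C), 47,140,000 (G), 31,190,000 (A), …
Winners (3 units): B, F, C.
Clearing price = highest rejected bid = $47,140,000.

B, F, C; each pays $47,140,000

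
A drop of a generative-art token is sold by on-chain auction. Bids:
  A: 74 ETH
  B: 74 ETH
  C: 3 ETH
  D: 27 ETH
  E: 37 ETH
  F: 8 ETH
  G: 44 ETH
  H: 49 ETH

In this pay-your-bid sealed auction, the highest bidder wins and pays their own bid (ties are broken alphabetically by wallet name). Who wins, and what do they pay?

Sorting bids: 74 (A) > 74 (B) > 49 (H) > 44 (G) > 37 (E) > 27 (D) > …
A and B tie at 74 ETH; tie-break gives it to A.
A is highest → pays own bid, 74 ETH.

A pays 74 ETH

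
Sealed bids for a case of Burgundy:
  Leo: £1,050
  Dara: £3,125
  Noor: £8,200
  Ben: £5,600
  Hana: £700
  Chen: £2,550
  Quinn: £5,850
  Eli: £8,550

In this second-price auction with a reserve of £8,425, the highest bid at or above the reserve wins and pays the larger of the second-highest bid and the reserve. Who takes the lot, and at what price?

Eli pays £8,425

Rule: the highest bid at or above the reserve wins and pays the larger of the second-highest bid and the reserve.
Bids ranked: 8,550 (Eli) > 8,200 (Noor) > 5,850 (Quinn) > 5,600 (Ben) > 3,125 (Dara) > 2,550 (Chen) > …
Eli has the top bid at or above the reserve (£8,550).
Second-highest bid £8,200 is below the reserve £8,425, so the reserve binds → payment £8,425.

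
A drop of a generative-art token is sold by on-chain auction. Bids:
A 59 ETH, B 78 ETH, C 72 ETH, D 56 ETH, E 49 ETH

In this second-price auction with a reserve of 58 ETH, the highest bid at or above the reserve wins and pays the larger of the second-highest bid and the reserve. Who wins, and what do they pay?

B pays 72 ETH

Bids ranked: 78 (B) > 72 (C) > 59 (A) > 56 (D) > 49 (E)
Highest eligible bid: B at 78 ETH.
Second-highest bid 72 ETH exceeds the reserve 58 ETH → payment 72 ETH.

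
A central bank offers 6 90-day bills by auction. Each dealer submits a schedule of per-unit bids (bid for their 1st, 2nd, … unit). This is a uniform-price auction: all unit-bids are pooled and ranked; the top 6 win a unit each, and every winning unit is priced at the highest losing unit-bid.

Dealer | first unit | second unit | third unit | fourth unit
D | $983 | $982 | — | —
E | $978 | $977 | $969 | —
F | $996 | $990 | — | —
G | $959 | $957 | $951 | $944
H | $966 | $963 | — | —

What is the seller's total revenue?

All unit-bids, highest first — top 6: 996 (F-1), 990 (F-2), 983 (D-1), 982 (D-2), 978 (E-1), 977 (E-2)
Highest rejected unit-bid = $969.
Allocation: D 2, E 2, F 2. Every unit priced at $969.
Revenue = 6 × 969 = $5,814.

Total revenue: $5,814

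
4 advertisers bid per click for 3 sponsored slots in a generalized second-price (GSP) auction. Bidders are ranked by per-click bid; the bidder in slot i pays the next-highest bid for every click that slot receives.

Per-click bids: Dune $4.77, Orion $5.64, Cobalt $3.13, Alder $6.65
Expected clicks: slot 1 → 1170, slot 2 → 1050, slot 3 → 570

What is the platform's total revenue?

Per-click bids in order: $6.65 (Alder) > $5.64 (Orion) > $4.77 (Dune) > $3.13 (Cobalt)
Slot 1: Alder pays $5.64 × 1170 = $6598.80
Slot 2: Orion pays $4.77 × 1050 = $5008.50
Slot 3: Dune pays $3.13 × 570 = $1784.10
Total = $13391.40

Total revenue: $13391.40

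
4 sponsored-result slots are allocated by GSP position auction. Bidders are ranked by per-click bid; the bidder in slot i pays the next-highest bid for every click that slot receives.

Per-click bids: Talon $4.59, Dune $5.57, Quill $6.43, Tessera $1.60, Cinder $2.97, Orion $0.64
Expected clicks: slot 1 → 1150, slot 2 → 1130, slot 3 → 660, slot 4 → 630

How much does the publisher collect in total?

Per-click bids in order: $6.43 (Quill) > $5.57 (Dune) > $4.59 (Talon) > $2.97 (Cinder) > $1.60 (Tessera) > …
Slot 1: Quill pays $5.57 × 1150 = $6405.50
Slot 2: Dune pays $4.59 × 1130 = $5186.70
Slot 3: Talon pays $2.97 × 660 = $1960.20
Slot 4: Cinder pays $1.60 × 630 = $1008.00
Total = $14560.40

Total revenue: $14560.40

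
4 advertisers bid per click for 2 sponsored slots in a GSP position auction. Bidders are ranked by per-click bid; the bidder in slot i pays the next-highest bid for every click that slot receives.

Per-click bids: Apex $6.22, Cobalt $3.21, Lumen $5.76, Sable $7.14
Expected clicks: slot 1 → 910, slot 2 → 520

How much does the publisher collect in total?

Total revenue: $8655.40

Per-click bids in order: $7.14 (Sable) > $6.22 (Apex) > $5.76 (Lumen) > …
Slot 1: Sable pays $6.22 × 910 = $5660.20
Slot 2: Apex pays $5.76 × 520 = $2995.20
Total = $8655.40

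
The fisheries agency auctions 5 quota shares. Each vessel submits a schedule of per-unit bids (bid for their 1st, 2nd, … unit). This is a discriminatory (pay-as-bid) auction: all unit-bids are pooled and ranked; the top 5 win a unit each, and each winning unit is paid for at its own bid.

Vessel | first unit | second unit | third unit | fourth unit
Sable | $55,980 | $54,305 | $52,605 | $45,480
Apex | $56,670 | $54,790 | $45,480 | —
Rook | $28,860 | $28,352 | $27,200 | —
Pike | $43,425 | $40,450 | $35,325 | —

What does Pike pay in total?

Merging the schedules and taking the best 5: 56,670 (Apex-1), 55,980 (Sable-1), 54,790 (Apex-2), 54,305 (Sable-2), 52,605 (Sable-3)
Next rejected bid: $45,480 (not a price — pay-as-bid).
Pike wins no units.

Pike pays $0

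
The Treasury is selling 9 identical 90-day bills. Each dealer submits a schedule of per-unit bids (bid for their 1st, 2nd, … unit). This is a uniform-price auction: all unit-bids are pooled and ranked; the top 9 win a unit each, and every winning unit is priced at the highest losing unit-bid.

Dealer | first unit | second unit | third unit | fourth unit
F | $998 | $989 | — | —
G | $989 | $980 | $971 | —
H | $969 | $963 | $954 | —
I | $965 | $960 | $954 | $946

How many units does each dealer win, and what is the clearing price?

F 2, G 3, H 2, I 2; clearing price $954

Merging the schedules and taking the best 9: 998 (F-1), 989 (F-2), 989 (G-1), 980 (G-2), 971 (G-3), 969 (H-1), 965 (I-1), 963 (H-2), 960 (I-2)
Highest rejected unit-bid = $954.
Allocation: F 2, G 3, H 2, I 2.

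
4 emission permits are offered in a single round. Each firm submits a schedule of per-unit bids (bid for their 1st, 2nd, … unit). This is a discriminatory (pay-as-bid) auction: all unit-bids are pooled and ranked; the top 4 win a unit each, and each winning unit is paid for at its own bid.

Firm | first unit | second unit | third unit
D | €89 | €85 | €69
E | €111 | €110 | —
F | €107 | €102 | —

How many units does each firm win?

Pooled unit-bids ranked (top 4): 111 (E-1), 110 (E-2), 107 (F-1), 102 (F-2)
Next rejected bid: €89 (not a price — pay-as-bid).
Allocation: E 2, F 2.

E 2, F 2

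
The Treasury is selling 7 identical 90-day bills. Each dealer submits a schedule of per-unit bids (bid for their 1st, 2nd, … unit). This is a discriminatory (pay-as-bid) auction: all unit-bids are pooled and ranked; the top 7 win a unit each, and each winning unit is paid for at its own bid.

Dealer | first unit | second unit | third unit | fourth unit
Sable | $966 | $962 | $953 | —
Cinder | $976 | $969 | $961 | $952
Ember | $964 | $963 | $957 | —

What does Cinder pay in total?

All unit-bids, highest first — top 7: 976 (Cinder-1), 969 (Cinder-2), 966 (Sable-1), 964 (Ember-1), 963 (Ember-2), 962 (Sable-2), 961 (Cinder-3)
Next rejected bid: $957 (not a price — pay-as-bid).
Cinder's winning unit-bids: 976 + 969 + 961 = $2,906.

Cinder pays $2,906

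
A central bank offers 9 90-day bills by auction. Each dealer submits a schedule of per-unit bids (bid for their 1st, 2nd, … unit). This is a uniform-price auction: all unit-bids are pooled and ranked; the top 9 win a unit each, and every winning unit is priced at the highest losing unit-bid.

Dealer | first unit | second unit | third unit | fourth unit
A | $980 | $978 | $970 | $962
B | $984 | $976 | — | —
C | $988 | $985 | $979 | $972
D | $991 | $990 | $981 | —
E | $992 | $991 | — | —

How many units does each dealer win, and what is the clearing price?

Pooled unit-bids ranked (top 9): 992 (E-1), 991 (D-1), 991 (E-2), 990 (D-2), 988 (C-1), 985 (C-2), 984 (B-1), 981 (D-3), 980 (A-1)
Highest rejected unit-bid = $979.
Allocation: A 1, B 1, C 2, D 3, E 2.

A 1, B 1, C 2, D 3, E 2; clearing price $979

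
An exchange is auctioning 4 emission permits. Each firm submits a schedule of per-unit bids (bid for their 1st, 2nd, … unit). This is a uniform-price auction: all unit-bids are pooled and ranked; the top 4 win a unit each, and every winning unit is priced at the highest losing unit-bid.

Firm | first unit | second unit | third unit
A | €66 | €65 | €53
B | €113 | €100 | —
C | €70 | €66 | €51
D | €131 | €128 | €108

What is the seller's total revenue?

Total revenue: €400

Pooled unit-bids ranked (top 4): 131 (D-1), 128 (D-2), 113 (B-1), 108 (D-3)
Highest rejected unit-bid = €100.
Allocation: B 1, D 3. Every unit priced at €100.
Revenue = 4 × 100 = €400.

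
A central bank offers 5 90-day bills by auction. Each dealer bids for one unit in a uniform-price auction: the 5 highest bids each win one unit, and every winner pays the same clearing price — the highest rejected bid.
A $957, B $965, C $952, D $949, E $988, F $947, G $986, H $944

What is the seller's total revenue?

Sorting: 988 (E), 986 (G), 965 (B), 957 (A), 952 (C), 949 (D), 947 (F), …
The 5 highest are E, G, B, A, C.
Highest unsuccessful bid: $949 → clearing price.
Total revenue = 5 × $949 = $4,745.

Total revenue: $4,745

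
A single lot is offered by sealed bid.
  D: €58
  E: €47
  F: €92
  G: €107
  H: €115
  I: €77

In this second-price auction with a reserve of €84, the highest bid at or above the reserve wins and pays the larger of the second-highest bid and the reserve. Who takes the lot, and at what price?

Second-price auction with a reserve of €84: the highest bid at or above the reserve wins and pays the larger of the second-highest bid and the reserve.
Bids in order: 115 (H) > 107 (G) > 92 (F) > 77 (I) > 58 (D) > 47 (E)
H has the top bid at or above the reserve (€115).
Second-highest bid €107 exceeds the reserve €84 → payment €107.

H pays €107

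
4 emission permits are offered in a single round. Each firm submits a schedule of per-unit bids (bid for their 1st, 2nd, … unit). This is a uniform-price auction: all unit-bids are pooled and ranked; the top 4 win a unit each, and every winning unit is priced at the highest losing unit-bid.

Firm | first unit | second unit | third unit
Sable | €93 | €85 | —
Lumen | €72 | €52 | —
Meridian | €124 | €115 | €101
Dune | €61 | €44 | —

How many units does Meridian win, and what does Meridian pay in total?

Meridian: 3 units, pays €255

Pooled unit-bids ranked (top 4): 124 (Meridian-1), 115 (Meridian-2), 101 (Meridian-3), 93 (Sable-1)
The (k+1)-th unit-bid is €85.
Meridian wins 3 unit(s) at €85 each.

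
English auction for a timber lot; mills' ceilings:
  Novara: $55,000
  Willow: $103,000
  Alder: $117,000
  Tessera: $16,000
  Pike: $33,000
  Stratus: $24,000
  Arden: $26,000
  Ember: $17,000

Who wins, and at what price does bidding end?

Sorting limits: 117,000 (Alder) > 103,000 (Willow) > 55,000 (Novara) > 33,000 (Pike) > 26,000 (Arden) > 24,000 (Stratus) > …
Once the price passes $103,000, only Alder is left; the hammer falls at Willow's limit of $103,000.

Alder wins at $103,000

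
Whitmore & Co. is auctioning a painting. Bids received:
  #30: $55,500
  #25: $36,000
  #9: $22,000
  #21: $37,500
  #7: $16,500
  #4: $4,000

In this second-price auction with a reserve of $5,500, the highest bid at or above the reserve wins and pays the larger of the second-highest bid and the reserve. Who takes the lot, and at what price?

Bids in order: 55,500 (#30) > 37,500 (#21) > 36,000 (#25) > 22,000 (#9) > 16,500 (#7) > 4,000 (#4)
Highest eligible bid: #30 at $55,500.
max(second-highest $37,500, reserve $5,500) = $37,500; the reserve does not bind.

#30 pays $37,500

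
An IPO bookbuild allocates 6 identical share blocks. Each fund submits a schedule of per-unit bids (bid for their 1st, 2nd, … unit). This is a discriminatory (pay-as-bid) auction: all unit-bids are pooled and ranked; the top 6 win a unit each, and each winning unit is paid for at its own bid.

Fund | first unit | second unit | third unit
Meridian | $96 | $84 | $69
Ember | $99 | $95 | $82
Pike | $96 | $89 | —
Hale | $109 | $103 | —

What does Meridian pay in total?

Merging the schedules and taking the best 6: 109 (Hale-1), 103 (Hale-2), 99 (Ember-1), 96 (Meridian-1), 96 (Pike-1), 95 (Ember-2)
Next rejected bid: $89 (not a price — pay-as-bid).
Meridian's winning unit-bids: 96 = $96.

Meridian pays $96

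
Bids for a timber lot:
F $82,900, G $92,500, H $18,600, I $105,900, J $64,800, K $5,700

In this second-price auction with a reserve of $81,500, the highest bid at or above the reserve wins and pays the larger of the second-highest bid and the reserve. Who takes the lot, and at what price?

I pays $92,500

Bids in order: 105,900 (I) > 92,500 (G) > 82,900 (F) > 64,800 (J) > 18,600 (H) > 5,700 (K)
Highest eligible bid: I at $105,900.
max(second-highest $92,500, reserve $81,500) = $92,500; the reserve does not bind.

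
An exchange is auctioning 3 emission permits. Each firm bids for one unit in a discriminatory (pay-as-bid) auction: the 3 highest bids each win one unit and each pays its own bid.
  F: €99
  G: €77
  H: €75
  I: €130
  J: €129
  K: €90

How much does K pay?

Bids ranked high→low: 130 (I), 129 (J), 99 (F), 90 (K), 77 (G), …
Winners (3 units): I, J, F.
K does not win → €0.

K pays €0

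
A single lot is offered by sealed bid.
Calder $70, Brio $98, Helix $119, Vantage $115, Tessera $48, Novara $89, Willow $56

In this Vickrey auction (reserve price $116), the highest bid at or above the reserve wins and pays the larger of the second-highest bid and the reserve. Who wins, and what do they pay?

Helix pays $116

Vickrey auction (reserve price $116): the highest bid at or above the reserve wins and pays the larger of the second-highest bid and the reserve.
Bids in order: 119 (Helix) > 115 (Vantage) > 98 (Brio) > 89 (Novara) > 70 (Calder) > 56 (Willow) > …
Highest eligible bid: Helix at $119.
Second-highest bid $115 is below the reserve $116, so the reserve binds → payment $116.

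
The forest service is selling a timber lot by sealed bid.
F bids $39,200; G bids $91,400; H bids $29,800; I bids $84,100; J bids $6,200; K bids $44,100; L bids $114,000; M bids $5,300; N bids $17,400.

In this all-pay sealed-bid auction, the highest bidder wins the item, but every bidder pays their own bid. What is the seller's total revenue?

Total revenue: $431,500

Rule: the highest bidder wins the item, but every bidder pays their own bid.
Bids in order: 114,000 (L) > 91,400 (G) > 84,100 (I) > 44,100 (K) > 39,200 (F) > 29,800 (H) > …
Every bidder forfeits their bid regardless of winning.
Revenue = 39,200 + 91,400 + 29,800 + 84,100 + 6,200 + 44,100 + 114,000 + 5,300 + 17,400 = $431,500.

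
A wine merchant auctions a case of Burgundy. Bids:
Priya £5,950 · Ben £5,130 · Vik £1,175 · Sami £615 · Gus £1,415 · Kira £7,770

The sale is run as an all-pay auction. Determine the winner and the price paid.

Kira pays £7,770

All-pay auction: the highest bidder wins the item, but every bidder pays their own bid.
Bids ranked: 7,770 (Kira) > 5,950 (Priya) > 5,130 (Ben) > 1,415 (Gus) > 1,175 (Vik) > 615 (Sami)
Kira is highest and takes the item; every bidder forfeits their bid.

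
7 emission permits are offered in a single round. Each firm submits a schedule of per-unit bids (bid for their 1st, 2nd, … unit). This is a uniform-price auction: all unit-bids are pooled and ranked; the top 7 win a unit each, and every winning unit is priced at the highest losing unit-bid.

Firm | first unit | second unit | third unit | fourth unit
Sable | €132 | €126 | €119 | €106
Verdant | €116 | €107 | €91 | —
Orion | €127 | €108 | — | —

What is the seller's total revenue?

Total revenue: €742

All unit-bids, highest first — top 7: 132 (Sable-1), 127 (Orion-1), 126 (Sable-2), 119 (Sable-3), 116 (Verdant-1), 108 (Orion-2), 107 (Verdant-2)
First bid not allocated: €106.
Allocation: Orion 2, Sable 3, Verdant 2. Every unit priced at €106.
Revenue = 7 × 106 = €742.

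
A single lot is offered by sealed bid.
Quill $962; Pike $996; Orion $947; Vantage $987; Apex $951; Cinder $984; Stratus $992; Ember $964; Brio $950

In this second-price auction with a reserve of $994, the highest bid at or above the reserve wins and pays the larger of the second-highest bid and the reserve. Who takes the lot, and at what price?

Pike pays $994

Second-price auction with a reserve of $994: the highest bid at or above the reserve wins and pays the larger of the second-highest bid and the reserve.
Sorting bids: 996 (Pike) > 992 (Stratus) > 987 (Vantage) > 984 (Cinder) > 964 (Ember) > 962 (Quill) > …
Highest eligible bid: Pike at $996.
Second-highest bid $992 is below the reserve $994, so the reserve binds → payment $994.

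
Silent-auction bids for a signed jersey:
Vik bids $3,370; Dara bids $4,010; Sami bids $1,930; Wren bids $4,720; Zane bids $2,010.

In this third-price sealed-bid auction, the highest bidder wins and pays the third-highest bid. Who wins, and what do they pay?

Sorting bids: 4,720 (Wren) > 4,010 (Dara) > 3,370 (Vik) > 2,010 (Zane) > 1,930 (Sami)
Wren is highest; pays the third-highest bid, $3,370.

Wren pays $3,370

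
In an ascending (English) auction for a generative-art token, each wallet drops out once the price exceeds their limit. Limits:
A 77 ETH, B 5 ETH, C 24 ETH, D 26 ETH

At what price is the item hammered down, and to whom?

Limits in order: 77 (A) > 26 (D) > 24 (C) > 5 (B)
D is the last rival to drop out, at 26 ETH; A remains and wins at that price.

A wins at 26 ETH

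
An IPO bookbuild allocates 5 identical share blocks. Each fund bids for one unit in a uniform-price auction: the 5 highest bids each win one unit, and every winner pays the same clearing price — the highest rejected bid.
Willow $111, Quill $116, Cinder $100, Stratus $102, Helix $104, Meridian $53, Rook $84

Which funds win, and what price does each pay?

Quill, Willow, Helix, Stratus, Cinder; each pays $84

Bids ranked high→low: 116 (Quill), 111 (Willow), 104 (Helix), 102 (Stratus), 100 (Cinder), 84 (Rook), 53 (Meridian)
Winners (5 units): Quill, Willow, Helix, Stratus, Cinder.
Clearing price = highest rejected bid = $84.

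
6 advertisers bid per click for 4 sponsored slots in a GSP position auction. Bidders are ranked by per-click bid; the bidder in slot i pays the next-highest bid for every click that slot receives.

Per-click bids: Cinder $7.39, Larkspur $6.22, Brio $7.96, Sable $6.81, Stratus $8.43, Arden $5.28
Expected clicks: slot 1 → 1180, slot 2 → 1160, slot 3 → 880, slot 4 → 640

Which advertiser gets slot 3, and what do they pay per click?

Ranked by bid: $8.43 (Stratus) > $7.96 (Brio) > $7.39 (Cinder) > $6.81 (Sable) > $6.22 (Larkspur) > …
Slot 3 goes to the third-ranked bidder, Cinder, who pays the next bid down: $6.81/click.

Cinder; $6.81 per click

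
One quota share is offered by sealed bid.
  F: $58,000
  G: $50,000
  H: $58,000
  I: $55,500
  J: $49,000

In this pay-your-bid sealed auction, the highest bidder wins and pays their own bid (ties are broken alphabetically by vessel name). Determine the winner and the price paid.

Bids ranked: 58,000 (F) > 58,000 (H) > 55,500 (I) > 50,000 (G) > 49,000 (J)
F and H tie at $58,000; tie-break gives it to F.
F is highest → pays own bid, $58,000.

F pays $58,000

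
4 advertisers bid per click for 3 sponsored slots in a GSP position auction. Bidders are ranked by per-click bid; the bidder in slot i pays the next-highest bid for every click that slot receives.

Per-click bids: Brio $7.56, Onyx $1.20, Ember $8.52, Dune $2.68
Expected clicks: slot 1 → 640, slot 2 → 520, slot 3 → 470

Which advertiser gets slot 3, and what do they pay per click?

Dune; $1.20 per click

Sorting advertisers: $8.52 (Ember) > $7.56 (Brio) > $2.68 (Dune) > $1.20 (Onyx)
Slot 3 goes to the third-ranked bidder, Dune, who pays the next bid down: $1.20/click.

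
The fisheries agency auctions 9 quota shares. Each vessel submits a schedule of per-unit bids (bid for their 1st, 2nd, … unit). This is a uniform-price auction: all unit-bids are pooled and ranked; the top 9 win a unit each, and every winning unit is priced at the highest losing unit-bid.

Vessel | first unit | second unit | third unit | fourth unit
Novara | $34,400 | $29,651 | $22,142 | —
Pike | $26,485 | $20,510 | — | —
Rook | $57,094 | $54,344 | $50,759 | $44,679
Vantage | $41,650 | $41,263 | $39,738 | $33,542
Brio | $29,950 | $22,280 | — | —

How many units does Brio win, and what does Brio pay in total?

Merging the schedules and taking the best 9: 57,094 (Rook-1), 54,344 (Rook-2), 50,759 (Rook-3), 44,679 (Rook-4), 41,650 (Vantage-1), 41,263 (Vantage-2), 39,738 (Vantage-3), 34,400 (Novara-1), 33,542 (Vantage-4)
Highest rejected unit-bid = $29,950.
Brio wins 0 unit(s) at $29,950 each.

Brio: 0 units, pays $0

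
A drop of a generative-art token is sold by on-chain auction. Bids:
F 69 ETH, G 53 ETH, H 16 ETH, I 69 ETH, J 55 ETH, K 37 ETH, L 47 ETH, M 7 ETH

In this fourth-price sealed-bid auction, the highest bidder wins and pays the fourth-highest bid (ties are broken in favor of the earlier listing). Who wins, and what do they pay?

Sorting bids: 69 (F) > 69 (I) > 55 (J) > 53 (G) > 47 (L) > 37 (K) > …
Tie at 69 ETH → F wins by tie-break.
F wins; payment is bid #4 in the ranking = 53 ETH.

F pays 53 ETH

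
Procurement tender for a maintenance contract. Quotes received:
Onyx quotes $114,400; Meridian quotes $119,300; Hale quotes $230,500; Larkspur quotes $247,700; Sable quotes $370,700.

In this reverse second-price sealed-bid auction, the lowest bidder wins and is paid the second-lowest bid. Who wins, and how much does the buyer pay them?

Onyx is paid $119,300

Bids ranked: 114,400 (Onyx) < 119,300 (Meridian) < 230,500 (Hale) < 247,700 (Larkspur) < 370,700 (Sable)
Second-price: Onyx is paid Meridian's bid of $119,300.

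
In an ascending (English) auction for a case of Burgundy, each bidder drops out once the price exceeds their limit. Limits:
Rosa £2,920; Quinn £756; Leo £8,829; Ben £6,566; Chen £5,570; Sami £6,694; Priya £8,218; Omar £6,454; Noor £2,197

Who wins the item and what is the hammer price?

Leo wins at £8,218

Open ascending-bid auction: the price rises until one bidder remains; the winner pays the price at which the last rival dropped out.
Limits in order: 8,829 (Leo) > 8,218 (Priya) > 6,694 (Sami) > 6,566 (Ben) > 6,454 (Omar) > 5,570 (Chen) > …
Once the price passes £8,218, only Leo is left; the hammer falls at Priya's limit of £8,218.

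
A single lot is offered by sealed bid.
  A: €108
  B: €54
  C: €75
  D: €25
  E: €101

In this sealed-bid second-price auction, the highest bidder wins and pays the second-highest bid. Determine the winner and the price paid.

Bids ranked: 108 (A) > 101 (E) > 75 (C) > 54 (B) > 25 (D)
A wins with the highest bid; price is set by the runner-up at €101.

A pays €101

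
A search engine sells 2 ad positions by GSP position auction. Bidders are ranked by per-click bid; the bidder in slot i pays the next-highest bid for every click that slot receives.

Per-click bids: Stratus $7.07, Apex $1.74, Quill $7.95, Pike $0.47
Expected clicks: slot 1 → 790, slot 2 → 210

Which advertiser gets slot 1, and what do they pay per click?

Sorting advertisers: $7.95 (Quill) > $7.07 (Stratus) > $1.74 (Apex) > …
Slot 1 goes to the first-ranked bidder, Quill, who pays the next bid down: $7.07/click.

Quill; $7.07 per click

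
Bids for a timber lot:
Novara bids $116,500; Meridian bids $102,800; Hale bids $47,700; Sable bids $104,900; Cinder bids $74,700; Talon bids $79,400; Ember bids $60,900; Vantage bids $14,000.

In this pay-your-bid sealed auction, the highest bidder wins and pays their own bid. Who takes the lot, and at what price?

Novara pays $116,500

Sorting bids: 116,500 (Novara) > 104,900 (Sable) > 102,800 (Meridian) > 79,400 (Talon) > 74,700 (Cinder) > 60,900 (Ember) > …
Novara is highest → pays own bid, $116,500.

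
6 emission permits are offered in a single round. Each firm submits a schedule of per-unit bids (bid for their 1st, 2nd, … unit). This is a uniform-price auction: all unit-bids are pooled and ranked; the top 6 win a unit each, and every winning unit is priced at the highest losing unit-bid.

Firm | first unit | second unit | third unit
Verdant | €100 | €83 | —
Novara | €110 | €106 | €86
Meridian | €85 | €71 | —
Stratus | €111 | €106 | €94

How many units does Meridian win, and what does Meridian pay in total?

Meridian: 0 units, pays €0

Pooled unit-bids ranked (top 6): 111 (Stratus-1), 110 (Novara-1), 106 (Novara-2), 106 (Stratus-2), 100 (Verdant-1), 94 (Stratus-3)
Highest rejected unit-bid = €86.
Meridian wins 0 unit(s) at €86 each.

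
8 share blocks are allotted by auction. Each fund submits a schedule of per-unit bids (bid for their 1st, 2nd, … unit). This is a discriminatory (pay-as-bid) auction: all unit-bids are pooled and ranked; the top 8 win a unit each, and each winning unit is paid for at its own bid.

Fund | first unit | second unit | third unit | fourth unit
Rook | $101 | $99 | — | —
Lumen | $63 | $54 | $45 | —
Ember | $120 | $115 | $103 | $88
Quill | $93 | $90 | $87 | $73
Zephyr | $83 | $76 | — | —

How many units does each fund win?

Merging the schedules and taking the best 8: 120 (Ember-1), 115 (Ember-2), 103 (Ember-3), 101 (Rook-1), 99 (Rook-2), 93 (Quill-1), 90 (Quill-2), 88 (Ember-4)
Next rejected bid: $87 (not a price — pay-as-bid).
Allocation: Ember 4, Quill 2, Rook 2.

Ember 4, Quill 2, Rook 2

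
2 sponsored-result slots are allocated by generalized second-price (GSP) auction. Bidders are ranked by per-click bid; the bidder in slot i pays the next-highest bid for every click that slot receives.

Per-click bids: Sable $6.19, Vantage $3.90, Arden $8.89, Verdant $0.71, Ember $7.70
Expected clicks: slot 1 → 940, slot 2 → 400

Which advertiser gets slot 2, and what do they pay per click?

Ember; $6.19 per click

Ranked by bid: $8.89 (Arden) > $7.70 (Ember) > $6.19 (Sable) > …
Slot 2 goes to the second-ranked bidder, Ember, who pays the next bid down: $6.19/click.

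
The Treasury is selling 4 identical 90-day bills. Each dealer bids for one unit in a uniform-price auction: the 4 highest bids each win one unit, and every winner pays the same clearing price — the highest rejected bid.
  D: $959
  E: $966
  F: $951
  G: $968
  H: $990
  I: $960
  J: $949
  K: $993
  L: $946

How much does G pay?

Ordering the bids: 993 (K), 990 (H), 968 (G), 966 (E), 960 (I), 959 (D), …
Top 4: K, H, G, E.
Highest unsuccessful bid: $960 → clearing price.
G wins → pays $960.

G pays $960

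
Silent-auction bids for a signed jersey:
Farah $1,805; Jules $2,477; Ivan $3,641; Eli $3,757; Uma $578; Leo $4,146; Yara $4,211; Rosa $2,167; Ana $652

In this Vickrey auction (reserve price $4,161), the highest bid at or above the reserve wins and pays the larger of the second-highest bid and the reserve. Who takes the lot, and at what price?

Vickrey auction (reserve price $4,161): the highest bid at or above the reserve wins and pays the larger of the second-highest bid and the reserve.
Bids ranked: 4,211 (Yara) > 4,146 (Leo) > 3,757 (Eli) > 3,641 (Ivan) > 2,477 (Jules) > 2,167 (Rosa) > …
Highest eligible bid: Yara at $4,211.
max(second-highest $4,146, reserve $4,161) = $4,161.

Yara pays $4,161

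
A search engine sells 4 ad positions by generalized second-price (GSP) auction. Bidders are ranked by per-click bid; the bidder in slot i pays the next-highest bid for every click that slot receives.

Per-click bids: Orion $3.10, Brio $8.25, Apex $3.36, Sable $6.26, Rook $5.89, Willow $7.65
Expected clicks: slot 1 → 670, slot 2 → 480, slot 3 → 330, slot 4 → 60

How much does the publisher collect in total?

Total revenue: $10275.60

Per-click bids in order: $8.25 (Brio) > $7.65 (Willow) > $6.26 (Sable) > $5.89 (Rook) > $3.36 (Apex) > …
Slot 1: Brio pays $7.65 × 670 = $5125.50
Slot 2: Willow pays $6.26 × 480 = $3004.80
Slot 3: Sable pays $5.89 × 330 = $1943.70
Slot 4: Rook pays $3.36 × 60 = $201.60
Total = $10275.60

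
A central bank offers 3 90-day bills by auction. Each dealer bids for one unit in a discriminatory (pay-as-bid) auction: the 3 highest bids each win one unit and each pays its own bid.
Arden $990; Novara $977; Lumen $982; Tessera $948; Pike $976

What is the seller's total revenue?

Total revenue: $2,949

Ordering the bids: 990 (Arden), 982 (Lumen), 977 (Novara), 976 (Pike), 948 (Tessera)
Top 3: Arden, Lumen, Novara.
Total revenue = 990 + 982 + 977 = $2,949.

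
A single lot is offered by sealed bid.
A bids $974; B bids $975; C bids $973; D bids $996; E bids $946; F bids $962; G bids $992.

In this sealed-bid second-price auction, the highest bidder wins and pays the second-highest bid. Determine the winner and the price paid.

D pays $992

Sorting bids: 996 (D) > 992 (G) > 975 (B) > 974 (A) > 973 (C) > 962 (F) > …
D wins with the highest bid; price is set by the runner-up at $992.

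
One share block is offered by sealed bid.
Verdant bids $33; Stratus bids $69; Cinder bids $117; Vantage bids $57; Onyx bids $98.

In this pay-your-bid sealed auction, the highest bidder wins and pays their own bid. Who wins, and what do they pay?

Sorting bids: 117 (Cinder) > 98 (Onyx) > 69 (Stratus) > 57 (Vantage) > 33 (Verdant)
Cinder is highest → pays own bid, $117.

Cinder pays $117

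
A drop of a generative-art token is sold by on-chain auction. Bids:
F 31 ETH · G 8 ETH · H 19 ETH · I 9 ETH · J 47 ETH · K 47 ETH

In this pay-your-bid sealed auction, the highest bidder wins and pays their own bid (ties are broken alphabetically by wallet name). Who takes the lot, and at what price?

Bids ranked: 47 (J) > 47 (K) > 31 (F) > 19 (H) > 9 (I) > 8 (G)
Tie at 47 ETH → J wins by tie-break.
First-price: J pays what they bid, 47 ETH.

J pays 47 ETH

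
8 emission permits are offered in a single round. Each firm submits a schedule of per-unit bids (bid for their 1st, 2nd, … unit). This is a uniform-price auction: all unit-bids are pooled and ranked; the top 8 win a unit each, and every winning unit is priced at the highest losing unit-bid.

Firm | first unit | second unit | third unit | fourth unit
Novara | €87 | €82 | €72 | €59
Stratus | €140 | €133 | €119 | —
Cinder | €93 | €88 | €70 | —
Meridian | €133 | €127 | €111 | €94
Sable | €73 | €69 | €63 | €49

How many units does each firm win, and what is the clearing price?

Merging the schedules and taking the best 8: 140 (Stratus-1), 133 (Stratus-2), 133 (Meridian-1), 127 (Meridian-2), 119 (Stratus-3), 111 (Meridian-3), 94 (Meridian-4), 93 (Cinder-1)
First bid not allocated: €88.
Allocation: Cinder 1, Meridian 4, Stratus 3.

Cinder 1, Meridian 4, Stratus 3; clearing price €88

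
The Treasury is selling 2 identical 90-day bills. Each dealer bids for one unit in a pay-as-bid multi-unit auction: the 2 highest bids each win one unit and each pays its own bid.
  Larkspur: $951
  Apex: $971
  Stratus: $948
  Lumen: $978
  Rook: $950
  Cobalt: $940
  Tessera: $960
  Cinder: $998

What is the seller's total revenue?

Total revenue: $1,976

Sorting: 998 (Cinder), 978 (Lumen), 971 (Apex), 960 (Tessera), …
Winners (2 units): Cinder, Lumen.
Total revenue = 998 + 978 = $1,976.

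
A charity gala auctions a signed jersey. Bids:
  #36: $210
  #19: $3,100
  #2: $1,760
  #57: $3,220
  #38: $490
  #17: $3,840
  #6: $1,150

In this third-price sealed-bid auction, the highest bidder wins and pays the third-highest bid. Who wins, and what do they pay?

#17 pays $3,100

Rule: the highest bidder wins and pays the third-highest bid.
Sorting bids: 3,840 (#17) > 3,220 (#57) > 3,100 (#19) > 1,760 (#2) > 1,150 (#6) > 490 (#38) > …
#17 is highest; pays the third-highest bid, $3,100.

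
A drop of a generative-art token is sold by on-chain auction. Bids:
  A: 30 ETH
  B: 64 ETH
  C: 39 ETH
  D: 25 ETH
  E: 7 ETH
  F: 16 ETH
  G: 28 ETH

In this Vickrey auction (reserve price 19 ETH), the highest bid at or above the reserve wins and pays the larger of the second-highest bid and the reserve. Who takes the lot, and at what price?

Sorting bids: 64 (B) > 39 (C) > 30 (A) > 28 (G) > 25 (D) > 16 (F) > …
B has the top bid at or above the reserve (64 ETH).
Second-highest bid 39 ETH exceeds the reserve 19 ETH → payment 39 ETH.

B pays 39 ETH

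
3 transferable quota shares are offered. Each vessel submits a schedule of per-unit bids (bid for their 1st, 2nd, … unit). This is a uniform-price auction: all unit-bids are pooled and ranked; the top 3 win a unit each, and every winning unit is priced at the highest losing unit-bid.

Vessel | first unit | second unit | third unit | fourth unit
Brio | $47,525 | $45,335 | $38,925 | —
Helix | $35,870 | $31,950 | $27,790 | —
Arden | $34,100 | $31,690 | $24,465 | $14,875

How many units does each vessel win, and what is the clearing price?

Brio 3; clearing price $35,870

Pooled unit-bids ranked (top 3): 47,525 (Brio-1), 45,335 (Brio-2), 38,925 (Brio-3)
Highest rejected unit-bid = $35,870.
Allocation: Brio 3.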